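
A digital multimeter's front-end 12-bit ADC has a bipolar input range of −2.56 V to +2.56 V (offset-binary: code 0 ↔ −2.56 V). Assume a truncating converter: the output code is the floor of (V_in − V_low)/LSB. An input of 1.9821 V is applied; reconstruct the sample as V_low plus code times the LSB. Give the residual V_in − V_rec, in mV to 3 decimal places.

One LSB is 5.12 V / 4096 = 1.250 mV.
(V_in − V_low)/LSB = (1.9821 − (−2.56))/0.00125 = 3633.6800 → code 3633 (floor).
Reconstructed: 1.98125 V.
Difference: 0.00085 V → 0.850 mV.

0.850 mV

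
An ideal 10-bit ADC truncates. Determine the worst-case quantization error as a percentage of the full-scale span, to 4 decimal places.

Truncating → worst-case error = 1 LSB = V_FS/2^10, so 100/1024 = 0.0976562 % of full scale.

0.0977 %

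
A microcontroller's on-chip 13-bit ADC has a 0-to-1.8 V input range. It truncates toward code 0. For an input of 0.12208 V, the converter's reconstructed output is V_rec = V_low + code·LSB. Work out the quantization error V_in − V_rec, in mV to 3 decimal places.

0.132 mV

Step size: 1.8 V ÷ 2^13 = 219.73 µV.
(0.12208 − 0)/0.000219727 = 555.5996; ⌊·⌋ gives code 555.
Reconstructed: 0.12194824 V.
V_in − V_rec = 0.000131758 V = 0.132 mV.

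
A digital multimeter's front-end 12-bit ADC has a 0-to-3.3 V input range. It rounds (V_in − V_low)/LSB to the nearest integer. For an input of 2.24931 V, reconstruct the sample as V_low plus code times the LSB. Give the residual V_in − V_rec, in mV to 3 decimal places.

One LSB is 3.3 V / 4096 = 0.806 mV.
Scaled input = 2791.8708 LSBs, so code = 2792.
V_rec = 0 + 2792·0.000805664 = 2.2494141 V.
V_in − V_rec = -0.000104063 V = -0.104 mV.

-0.104 mV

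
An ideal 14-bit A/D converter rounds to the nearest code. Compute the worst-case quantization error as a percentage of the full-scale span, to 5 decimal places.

0.00305 %

Rounding → worst-case error = ½ LSB = V_FS/2^15, so 100/32768 = 0.00305176 % of full scale.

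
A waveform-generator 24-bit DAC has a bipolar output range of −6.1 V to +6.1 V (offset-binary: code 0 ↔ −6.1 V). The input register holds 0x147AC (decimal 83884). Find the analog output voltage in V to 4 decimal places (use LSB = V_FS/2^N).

-6.0390 V

LSB = 12.2 V / 2^24 = 0.73 µV.
Code 0x147AC = 83884 decimal.
V_out = (−6.1) + 83884 × 7.27177e-07 V = -6.039 V.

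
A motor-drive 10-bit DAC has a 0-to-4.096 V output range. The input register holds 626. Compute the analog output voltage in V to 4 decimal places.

LSB = 4.096 V / 2^10 = 4.000 mV.
V_out = 0 + 626 × 0.004 V = 2.504 V.

2.5040 V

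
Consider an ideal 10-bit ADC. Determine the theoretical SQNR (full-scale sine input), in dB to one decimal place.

SNR ≈ 6.02·N + 1.76 dB = 6.02·10 + 1.76 = 61.96 dB.

62.0 dB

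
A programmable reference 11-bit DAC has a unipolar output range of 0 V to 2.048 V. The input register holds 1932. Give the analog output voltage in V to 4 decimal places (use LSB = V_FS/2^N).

1.9320 V

LSB = 2.048 V / 2^11 = 1.000 mV.
V_out = 0 + 1932 × 0.001 V = 1.932 V.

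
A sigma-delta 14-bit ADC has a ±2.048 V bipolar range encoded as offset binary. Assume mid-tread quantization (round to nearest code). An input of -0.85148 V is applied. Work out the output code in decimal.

With 16384 levels over 4.096 V, one step is 250.00 µV.
(-0.85148 − (−2.048)) / 0.00025 = 4786.080 LSBs.
round(4786.080) = 4786.

code 4786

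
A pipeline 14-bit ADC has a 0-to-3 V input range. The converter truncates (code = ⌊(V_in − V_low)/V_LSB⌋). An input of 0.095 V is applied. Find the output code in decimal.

Full-scale span = 3 V; LSB = 3/2^14 = 183.11 µV.
Input sits at 518.827 steps above V_low.
So the output code is 518.

code 518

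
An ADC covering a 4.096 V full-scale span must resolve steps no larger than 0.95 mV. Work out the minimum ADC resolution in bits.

Number of steps required ≥ 4.096 V / 0.95 mV = 4311.58.
Need 2^N ≥ 4311.58; 2^12 = 4096, 2^13 = 8192.
Minimum N = 13.

13 bits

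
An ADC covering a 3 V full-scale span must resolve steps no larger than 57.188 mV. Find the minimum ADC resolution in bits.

Number of steps required ≥ 3 V / 57.188 mV = 52.46.
Need 2^N ≥ 52.46; 2^5 = 32, 2^6 = 64.
Minimum N = 6.

6 bits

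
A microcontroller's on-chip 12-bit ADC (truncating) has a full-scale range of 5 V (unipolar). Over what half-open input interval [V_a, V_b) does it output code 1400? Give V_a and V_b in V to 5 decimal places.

[1.70898 V, 1.71021 V)

LSB = 5/2^12 = 1.221 mV.
V_a = V_low + 1400·LSB = 1.70898 V; V_b = V_low + 1401·LSB = 1.71021 V.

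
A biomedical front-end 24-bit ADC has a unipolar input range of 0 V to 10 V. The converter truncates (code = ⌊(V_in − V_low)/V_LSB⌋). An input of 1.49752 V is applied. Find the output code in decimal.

Full-scale span = 10 V; LSB = 10/2^24 = 0.60 µV.
(1.49752 − 0) / 5.96046e-07 = 2512421.650 LSBs.
⌊·⌋(2512421.650) = 2512421.

code 2512421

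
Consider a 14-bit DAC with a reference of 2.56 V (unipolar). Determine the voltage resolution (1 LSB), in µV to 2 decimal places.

156.25 µV

Full-scale span = 2.56 V.
LSB = 2.56 / 2^14 = 2.56 / 16384 = 0.00015625 V = 156.25 µV.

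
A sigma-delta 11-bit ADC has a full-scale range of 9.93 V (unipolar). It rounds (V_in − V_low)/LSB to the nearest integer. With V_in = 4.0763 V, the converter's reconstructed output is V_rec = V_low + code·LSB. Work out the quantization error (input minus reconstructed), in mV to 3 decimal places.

-1.400 mV

Step size: 9.93 V ÷ 2^11 = 4.849 mV.
(V_in − V_low)/LSB = (4.0763 − 0)/0.00484863 = 840.7112 → code 841 (round).
Reconstructed: 4.0777002 V.
V_in − V_rec = -0.0014002 V = -1.400 mV.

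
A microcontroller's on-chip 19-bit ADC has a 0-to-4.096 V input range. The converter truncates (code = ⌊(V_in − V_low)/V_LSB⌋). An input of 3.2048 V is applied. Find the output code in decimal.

code 410214

LSB = 4.096 V / 524288 = 7.81 µV.
(3.2048 − 0) / 7.8125e-06 = 410214.400 LSBs.
So the output code is 410214.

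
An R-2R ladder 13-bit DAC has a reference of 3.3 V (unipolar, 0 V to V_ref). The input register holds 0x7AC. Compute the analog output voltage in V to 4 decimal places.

LSB = 3.3 V / 2^13 = 402.83 µV.
Code 0x7AC = 1964 decimal.
V_out = 0 + 1964 × 0.000402832 V = 0.791162 V.

0.7912 V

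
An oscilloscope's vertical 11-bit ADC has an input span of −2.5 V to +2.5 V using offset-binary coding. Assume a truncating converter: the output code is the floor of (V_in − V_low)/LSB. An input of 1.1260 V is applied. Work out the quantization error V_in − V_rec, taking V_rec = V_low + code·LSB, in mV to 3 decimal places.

0.512 mV

LSB = 5/2^11 = 2.441 mV.
(1.1260 − (−2.5))/0.00244141 = 1485.2096; ⌊·⌋ gives code 1485.
Code 1485 maps back to (−2.5) + 1485×0.00244141 V = 1.1254883 V.
Error = 1.1260 − 1.1254883 = 0.000511719 V = 0.512 mV.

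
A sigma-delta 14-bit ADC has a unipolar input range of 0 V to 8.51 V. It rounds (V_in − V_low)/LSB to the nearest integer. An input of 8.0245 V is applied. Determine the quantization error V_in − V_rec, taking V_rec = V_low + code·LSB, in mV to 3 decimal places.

0.148 mV

Step size: 8.51 V ÷ 2^14 = 0.519 mV.
Scaled input = 15449.2841 LSBs, so code = 15449.
V_rec = 0 + 15449·0.000519409 = 8.0243524 V.
Error = 8.0245 − 8.0243524 = 0.000147583 V = 0.148 mV.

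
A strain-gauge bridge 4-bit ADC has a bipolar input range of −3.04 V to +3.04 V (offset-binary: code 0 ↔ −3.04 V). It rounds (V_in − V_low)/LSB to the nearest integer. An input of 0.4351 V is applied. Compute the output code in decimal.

Full-scale span = 6.08 V; LSB = 6.08/2^4 = 380.000 mV.
(0.4351 − (−3.04)) / 0.38 = 9.145 LSBs.
Round → code 9.

code 9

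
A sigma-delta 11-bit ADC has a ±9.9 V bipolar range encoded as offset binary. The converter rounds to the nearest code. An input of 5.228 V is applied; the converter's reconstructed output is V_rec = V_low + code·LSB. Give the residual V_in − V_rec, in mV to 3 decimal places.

-2.371 mV

LSB = 19.8/2^11 = 9.668 mV.
Scaled input = 1564.7547 LSBs, so code = 1565.
Code 1565 maps back to (−9.9) + 1565×0.00966797 V = 5.2303711 V.
Error = 5.228 − 5.2303711 = -0.00237109 V = -2.371 mV.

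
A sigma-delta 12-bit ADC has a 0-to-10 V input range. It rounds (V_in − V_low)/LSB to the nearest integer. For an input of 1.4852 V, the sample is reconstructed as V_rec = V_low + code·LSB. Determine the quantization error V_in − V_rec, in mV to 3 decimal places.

LSB = 10/2^12 = 2.441 mV.
(1.4852 − 0)/0.00244141 = 608.3379; round gives code 608.
Reconstructed: 1.484375 V.
Error = 1.4852 − 1.484375 = 0.000825 V = 0.825 mV.

0.825 mV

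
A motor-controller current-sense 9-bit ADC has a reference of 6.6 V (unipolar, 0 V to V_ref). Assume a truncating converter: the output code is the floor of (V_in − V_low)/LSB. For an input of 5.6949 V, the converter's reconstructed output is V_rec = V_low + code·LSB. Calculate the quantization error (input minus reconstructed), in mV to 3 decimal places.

10.134 mV

LSB = 6.6/2^9 = 12.891 mV.
Scaled input = 441.7862 LSBs, so code = 441.
Reconstructed: 5.6847656 V.
V_in − V_rec = 0.0101344 V = 10.134 mV.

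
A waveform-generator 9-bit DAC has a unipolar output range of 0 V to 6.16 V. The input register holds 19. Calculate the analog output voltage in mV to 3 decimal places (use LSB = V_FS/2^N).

228.594 mV

LSB = 6.16 V / 2^9 = 12.031 mV.
V_out = 0 + 19 × 0.0120313 V = 0.228594 V.
= 228.594 mV.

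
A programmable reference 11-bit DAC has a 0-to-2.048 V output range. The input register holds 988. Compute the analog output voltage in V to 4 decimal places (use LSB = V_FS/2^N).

0.9880 V

LSB = 2.048 V / 2^11 = 1.000 mV.
V_out = 0 + 988 × 0.001 V = 0.988 V.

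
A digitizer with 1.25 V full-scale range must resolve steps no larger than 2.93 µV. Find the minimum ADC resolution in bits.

19 bits

Number of steps required ≥ 1.25 V / 2.93 µV = 426621.16.
Need 2^N ≥ 426621.16; 2^18 = 262144, 2^19 = 524288.
Minimum N = 19.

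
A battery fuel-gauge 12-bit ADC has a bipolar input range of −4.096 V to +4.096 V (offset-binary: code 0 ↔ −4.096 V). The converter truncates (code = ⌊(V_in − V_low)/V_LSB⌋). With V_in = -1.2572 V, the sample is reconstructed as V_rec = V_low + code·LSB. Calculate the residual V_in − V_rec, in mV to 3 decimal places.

One LSB is 8.192 V / 4096 = 2.000 mV.
(-1.2572 − (−4.096))/0.002 = 1419.4000; ⌊·⌋ gives code 1419.
Reconstructed: -1.258 V.
Error = -1.2572 − (−1.258) = 0.0008 V = 0.800 mV.

0.800 mV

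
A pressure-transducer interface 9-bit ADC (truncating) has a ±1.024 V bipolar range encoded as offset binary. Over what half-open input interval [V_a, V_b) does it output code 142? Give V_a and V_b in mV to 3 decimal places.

[-456.000 mV, -452.000 mV)

LSB = 2.048/2^9 = 4.000 mV.
V_a = V_low + 142·LSB = -0.456 V; V_b = V_low + 143·LSB = -0.452 V.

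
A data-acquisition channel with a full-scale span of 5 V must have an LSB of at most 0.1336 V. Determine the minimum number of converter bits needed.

Number of steps required ≥ 5 V / 0.1336 V = 37.43.
Need 2^N ≥ 37.43; 2^5 = 32, 2^6 = 64.
Minimum N = 6.

6 bits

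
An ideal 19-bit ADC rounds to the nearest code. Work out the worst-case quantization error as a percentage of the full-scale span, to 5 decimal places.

Rounding → worst-case error = ½ LSB = V_FS/2^20, so 100/1048576 = 9.53674e-05 % of full scale.

0.00010 %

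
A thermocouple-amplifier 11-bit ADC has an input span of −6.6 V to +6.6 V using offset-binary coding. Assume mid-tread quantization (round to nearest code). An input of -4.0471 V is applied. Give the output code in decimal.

code 396

Full-scale span = 13.2 V; LSB = 13.2/2^11 = 6.445 mV.
Input sits at 396.086 steps above V_low.
round(396.086) = 396.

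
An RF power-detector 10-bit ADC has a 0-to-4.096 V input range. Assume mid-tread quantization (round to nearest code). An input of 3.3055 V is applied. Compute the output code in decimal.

Full-scale span = 4.096 V; LSB = 4.096/2^10 = 4.000 mV.
Input sits at 826.375 steps above V_low.
So the output code is 826.

code 826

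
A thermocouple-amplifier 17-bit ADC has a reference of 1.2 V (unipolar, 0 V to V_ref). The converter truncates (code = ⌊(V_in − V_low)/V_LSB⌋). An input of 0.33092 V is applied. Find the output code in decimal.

code 36145

With 131072 levels over 1.2 V, one step is 9.16 µV.
(0.33092 − 0) / 9.15527e-06 = 36145.289 LSBs.
Floor → code 36145.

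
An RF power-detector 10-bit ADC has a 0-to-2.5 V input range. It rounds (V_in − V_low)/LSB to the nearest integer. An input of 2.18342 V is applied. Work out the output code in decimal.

With 1024 levels over 2.5 V, one step is 2.441 mV.
(V_in − V_low)/LSB = (2.18342 − 0) / 0.00244141 = 894.329.
Round → code 894.

code 894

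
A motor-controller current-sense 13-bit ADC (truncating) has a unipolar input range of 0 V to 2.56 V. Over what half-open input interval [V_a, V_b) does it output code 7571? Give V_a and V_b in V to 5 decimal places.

[2.36594 V, 2.36625 V)

LSB = 2.56/2^13 = 312.50 µV.
V_a = V_low + 7571·LSB = 2.36594 V; V_b = V_low + 7572·LSB = 2.36625 V.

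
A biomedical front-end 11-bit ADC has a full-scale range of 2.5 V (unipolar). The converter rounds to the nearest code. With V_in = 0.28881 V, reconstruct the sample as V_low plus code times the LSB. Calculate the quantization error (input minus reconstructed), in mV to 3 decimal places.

One LSB is 2.5 V / 2048 = 1.221 mV.
(0.28881 − 0)/0.0012207 = 236.5932; round gives code 237.
V_rec = 0 + 237·0.0012207 = 0.28930664 V.
Difference: -0.000496641 V → -0.497 mV.

-0.497 mV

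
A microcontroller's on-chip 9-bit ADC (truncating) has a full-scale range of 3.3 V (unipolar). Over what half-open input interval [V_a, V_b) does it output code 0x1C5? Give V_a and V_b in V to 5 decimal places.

LSB = 3.3/2^9 = 6.445 mV.
Code 0x1C5 = 453 decimal.
V_a = V_low + 453·LSB = 2.91973 V; V_b = V_low + 454·LSB = 2.92617 V.

[2.91973 V, 2.92617 V)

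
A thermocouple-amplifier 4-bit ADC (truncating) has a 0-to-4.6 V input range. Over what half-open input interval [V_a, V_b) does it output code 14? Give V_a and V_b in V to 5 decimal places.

LSB = 4.6/2^4 = 287.500 mV.
V_a = V_low + 14·LSB = 4.025 V; V_b = V_low + 15·LSB = 4.3125 V.

[4.02500 V, 4.31250 V)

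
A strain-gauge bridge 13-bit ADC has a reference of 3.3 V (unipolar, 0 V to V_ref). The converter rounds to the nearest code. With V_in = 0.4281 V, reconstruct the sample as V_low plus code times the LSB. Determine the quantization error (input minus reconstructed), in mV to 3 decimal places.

Step size: 3.3 V ÷ 2^13 = 402.83 µV.
(V_in − V_low)/LSB = (0.4281 − 0)/0.000402832 = 1062.7258 → code 1063 (round).
Reconstructed: 0.42821045 V.
V_in − V_rec = -0.000110449 V = -0.110 mV.

-0.110 mV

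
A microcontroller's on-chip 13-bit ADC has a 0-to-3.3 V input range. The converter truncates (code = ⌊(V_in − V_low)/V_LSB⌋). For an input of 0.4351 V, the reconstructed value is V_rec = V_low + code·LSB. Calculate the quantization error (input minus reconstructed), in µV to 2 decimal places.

LSB = 3.3/2^13 = 402.83 µV.
Scaled input = 1080.1028 LSBs, so code = 1080.
Code 1080 maps back to 0 + 1080×0.000402832 V = 0.43505859 V.
Difference: 4.14063e-05 V → 41.41 µV.

41.41 µV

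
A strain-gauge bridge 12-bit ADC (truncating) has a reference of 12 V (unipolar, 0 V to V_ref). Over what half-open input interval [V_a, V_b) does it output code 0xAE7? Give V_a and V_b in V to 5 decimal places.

[8.17676 V, 8.17969 V)

LSB = 12/2^12 = 2.930 mV.
Code 0xAE7 = 2791 decimal.
V_a = V_low + 2791·LSB = 8.17676 V; V_b = V_low + 2792·LSB = 8.17969 V.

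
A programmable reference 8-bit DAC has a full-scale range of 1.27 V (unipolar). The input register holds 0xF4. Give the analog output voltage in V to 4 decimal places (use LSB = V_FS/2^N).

LSB = 1.27 V / 2^8 = 4.961 mV.
Code 0xF4 = 244 decimal.
V_out = 0 + 244 × 0.00496094 V = 1.21047 V.

1.2105 V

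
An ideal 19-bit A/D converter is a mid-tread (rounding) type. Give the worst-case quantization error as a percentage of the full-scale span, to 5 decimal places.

Rounding → worst-case error = ½ LSB = V_FS/2^20, so 100/1048576 = 9.53674e-05 % of full scale.

0.00010 %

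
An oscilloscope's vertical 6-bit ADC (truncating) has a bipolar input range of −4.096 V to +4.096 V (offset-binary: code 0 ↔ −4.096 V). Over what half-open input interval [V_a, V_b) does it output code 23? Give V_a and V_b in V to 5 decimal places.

LSB = 8.192/2^6 = 128.000 mV.
V_a = V_low + 23·LSB = -1.152 V; V_b = V_low + 24·LSB = -1.024 V.

[-1.15200 V, -1.02400 V)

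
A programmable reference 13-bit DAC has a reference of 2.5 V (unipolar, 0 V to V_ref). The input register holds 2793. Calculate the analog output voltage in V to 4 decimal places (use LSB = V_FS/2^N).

0.8524 V

LSB = 2.5 V / 2^13 = 305.18 µV.
V_out = 0 + 2793 × 0.000305176 V = 0.852356 V.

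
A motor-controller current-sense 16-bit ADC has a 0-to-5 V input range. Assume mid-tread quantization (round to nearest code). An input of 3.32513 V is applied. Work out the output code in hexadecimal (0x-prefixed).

Full-scale span = 5 V; LSB = 5/2^16 = 76.29 µV.
(3.32513 − 0) / 7.62939e-05 = 43583.144 LSBs.
So the output code is 43583.
In hexadecimal (0x-prefixed): 0xAA3F.

code 0xAA3F (decimal 43583)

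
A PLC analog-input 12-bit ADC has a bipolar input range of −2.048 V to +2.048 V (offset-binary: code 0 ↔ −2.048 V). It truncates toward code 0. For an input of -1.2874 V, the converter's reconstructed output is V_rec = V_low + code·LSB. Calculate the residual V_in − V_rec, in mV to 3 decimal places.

0.600 mV

LSB = 4.096/2^12 = 1.000 mV.
(V_in − V_low)/LSB = (-1.2874 − (−2.048))/0.001 = 760.6000 → code 760 (floor).
Code 760 maps back to (−2.048) + 760×0.001 V = -1.288 V.
Difference: 0.0006 V → 0.600 mV.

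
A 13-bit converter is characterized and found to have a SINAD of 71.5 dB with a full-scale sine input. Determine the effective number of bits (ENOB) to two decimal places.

11.58 bits

ENOB = (SINAD − 1.76) / 6.02 = (71.5 − 1.76)/6.02 = 11.585.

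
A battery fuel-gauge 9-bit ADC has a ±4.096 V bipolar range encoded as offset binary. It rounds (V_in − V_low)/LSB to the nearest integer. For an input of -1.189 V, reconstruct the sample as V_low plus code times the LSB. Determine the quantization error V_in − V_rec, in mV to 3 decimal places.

Step size: 8.192 V ÷ 2^9 = 16.000 mV.
Scaled input = 181.6875 LSBs, so code = 182.
V_rec = (−4.096) + 182·0.016 = -1.184 V.
V_in − V_rec = -0.005 V = -5.000 mV.

-5.000 mV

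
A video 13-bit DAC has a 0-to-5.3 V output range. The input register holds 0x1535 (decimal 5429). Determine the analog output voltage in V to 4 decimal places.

3.5124 V

LSB = 5.3 V / 2^13 = 0.647 mV.
Code 0x1535 = 5429 decimal.
V_out = 0 + 5429 × 0.000646973 V = 3.51241 V.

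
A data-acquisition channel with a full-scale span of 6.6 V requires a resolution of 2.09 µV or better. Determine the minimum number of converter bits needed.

22 bits

Number of steps required ≥ 6.6 V / 2.09 µV = 3157894.74.
Need 2^N ≥ 3157894.74; 2^21 = 2097152, 2^22 = 4194304.
Minimum N = 22.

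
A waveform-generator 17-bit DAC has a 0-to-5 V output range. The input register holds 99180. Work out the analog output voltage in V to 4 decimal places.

3.7834 V

LSB = 5 V / 2^17 = 38.15 µV.
V_out = 0 + 99180 × 3.8147e-05 V = 3.78342 V.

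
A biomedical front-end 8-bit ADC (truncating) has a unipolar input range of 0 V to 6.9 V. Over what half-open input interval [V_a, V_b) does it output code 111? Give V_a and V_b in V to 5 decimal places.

[2.99180 V, 3.01875 V)

LSB = 6.9/2^8 = 26.953 mV.
V_a = V_low + 111·LSB = 2.9918 V; V_b = V_low + 112·LSB = 3.01875 V.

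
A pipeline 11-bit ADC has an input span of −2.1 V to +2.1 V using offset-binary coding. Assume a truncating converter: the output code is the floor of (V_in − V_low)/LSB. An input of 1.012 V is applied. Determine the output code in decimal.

With 2048 levels over 4.2 V, one step is 2.051 mV.
(1.012 − (−2.1)) / 0.00205078 = 1517.470 LSBs.
So the output code is 1517.

code 1517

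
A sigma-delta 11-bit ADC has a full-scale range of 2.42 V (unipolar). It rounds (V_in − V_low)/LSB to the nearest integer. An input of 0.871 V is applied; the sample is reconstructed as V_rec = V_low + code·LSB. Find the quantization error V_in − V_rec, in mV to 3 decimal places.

0.131 mV

Step size: 2.42 V ÷ 2^11 = 1.182 mV.
Scaled input = 737.1107 LSBs, so code = 737.
Code 737 maps back to 0 + 737×0.00118164 V = 0.87086914 V.
Error = 0.871 − 0.87086914 = 0.000130859 V = 0.131 mV.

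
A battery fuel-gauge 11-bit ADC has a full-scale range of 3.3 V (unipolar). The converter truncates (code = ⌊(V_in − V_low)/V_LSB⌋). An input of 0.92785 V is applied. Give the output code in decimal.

With 2048 levels over 3.3 V, one step is 1.611 mV.
Input sits at 575.829 steps above V_low.
⌊·⌋(575.829) = 575.

code 575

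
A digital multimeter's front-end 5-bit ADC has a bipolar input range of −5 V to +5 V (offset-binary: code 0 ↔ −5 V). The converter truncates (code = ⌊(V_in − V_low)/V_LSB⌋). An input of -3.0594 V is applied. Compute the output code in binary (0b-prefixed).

code 0b110 (decimal 6)

Full-scale span = 10 V; LSB = 10/2^5 = 312.500 mV.
Input sits at 6.210 steps above V_low.
So the output code is 6.
In binary (0b-prefixed): 0b110.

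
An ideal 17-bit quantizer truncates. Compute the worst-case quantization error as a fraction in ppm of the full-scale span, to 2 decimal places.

7.63 ppm

Truncating → worst-case error = 1 LSB = V_FS/2^17, so 1e+06/131072 = 7.62939 ppm of full scale.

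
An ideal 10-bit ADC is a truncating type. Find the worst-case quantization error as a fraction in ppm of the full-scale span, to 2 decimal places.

Truncating → worst-case error = 1 LSB = V_FS/2^10, so 1e+06/1024 = 976.562 ppm of full scale.

976.56 ppm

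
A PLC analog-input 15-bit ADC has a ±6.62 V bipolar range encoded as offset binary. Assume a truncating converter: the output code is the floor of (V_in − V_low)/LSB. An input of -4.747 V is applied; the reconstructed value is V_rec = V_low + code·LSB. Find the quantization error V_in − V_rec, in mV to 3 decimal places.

0.216 mV

LSB = 13.24/2^15 = 404.05 µV.
(V_in − V_low)/LSB = (-4.747 − (−6.62))/0.000404053 = 4635.5335 → code 4635 (floor).
V_rec = (−6.62) + 4635·0.000404053 = -4.7472156 V.
Difference: 0.000215576 V → 0.216 mV.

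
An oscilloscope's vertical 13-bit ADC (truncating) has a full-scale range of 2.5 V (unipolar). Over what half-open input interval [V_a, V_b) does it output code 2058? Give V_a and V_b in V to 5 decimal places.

[0.62805 V, 0.62836 V)

LSB = 2.5/2^13 = 305.18 µV.
V_a = V_low + 2058·LSB = 0.628052 V; V_b = V_low + 2059·LSB = 0.628357 V.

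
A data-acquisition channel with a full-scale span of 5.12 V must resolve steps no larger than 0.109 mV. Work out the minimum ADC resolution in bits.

16 bits

Number of steps required ≥ 5.12 V / 0.109 mV = 46972.48.
Need 2^N ≥ 46972.48; 2^15 = 32768, 2^16 = 65536.
Minimum N = 16.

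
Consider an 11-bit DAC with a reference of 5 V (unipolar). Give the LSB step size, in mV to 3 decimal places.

Full-scale span = 5 V.
LSB = 5 / 2^11 = 5 / 2048 = 0.00244141 V = 2.441 mV.

2.441 mV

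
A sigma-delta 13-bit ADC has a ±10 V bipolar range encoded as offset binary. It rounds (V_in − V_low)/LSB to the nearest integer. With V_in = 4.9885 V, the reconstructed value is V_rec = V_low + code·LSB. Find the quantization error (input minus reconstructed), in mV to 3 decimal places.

One LSB is 20 V / 8192 = 2.441 mV.
(4.9885 − (−10))/0.00244141 = 6139.2896; round gives code 6139.
Code 6139 maps back to (−10) + 6139×0.00244141 V = 4.987793 V.
V_in − V_rec = 0.000707031 V = 0.707 mV.

0.707 mV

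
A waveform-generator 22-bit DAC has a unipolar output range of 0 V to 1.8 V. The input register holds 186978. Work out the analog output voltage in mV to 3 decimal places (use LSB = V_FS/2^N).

LSB = 1.8 V / 2^22 = 0.43 µV.
V_out = 0 + 186978 × 4.29153e-07 V = 0.0802423 V.
= 80.242 mV.

80.242 mV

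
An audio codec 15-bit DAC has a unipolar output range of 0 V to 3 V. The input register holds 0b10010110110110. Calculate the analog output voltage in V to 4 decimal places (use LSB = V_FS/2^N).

LSB = 3 V / 2^15 = 91.55 µV.
Code 0b10010110110110 = 9654 decimal.
V_out = 0 + 9654 × 9.15527e-05 V = 0.88385 V.

0.8839 V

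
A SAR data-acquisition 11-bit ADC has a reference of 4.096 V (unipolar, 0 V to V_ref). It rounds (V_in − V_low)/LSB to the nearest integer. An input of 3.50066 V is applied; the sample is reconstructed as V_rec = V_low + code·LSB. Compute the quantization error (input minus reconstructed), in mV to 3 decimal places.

One LSB is 4.096 V / 2048 = 2.000 mV.
(3.50066 − 0)/0.002 = 1750.3300; round gives code 1750.
Code 1750 maps back to 0 + 1750×0.002 V = 3.5 V.
Error = 3.50066 − 3.5 = 0.00066 V = 0.660 mV.

0.660 mV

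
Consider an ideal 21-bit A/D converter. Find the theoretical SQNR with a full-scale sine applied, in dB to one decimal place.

128.2 dB

SNR ≈ 6.02·N + 1.76 dB = 6.02·21 + 1.76 = 128.18 dB.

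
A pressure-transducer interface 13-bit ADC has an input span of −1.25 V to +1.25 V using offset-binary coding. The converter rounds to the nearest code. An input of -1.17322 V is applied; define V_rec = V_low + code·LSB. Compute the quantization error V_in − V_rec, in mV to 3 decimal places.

One LSB is 2.5 V / 8192 = 305.18 µV.
(V_in − V_low)/LSB = (-1.17322 − (−1.25))/0.000305176 = 251.5927 → code 252 (round).
Reconstructed: -1.1730957 V.
V_in − V_rec = -0.000124297 V = -0.124 mV.

-0.124 mV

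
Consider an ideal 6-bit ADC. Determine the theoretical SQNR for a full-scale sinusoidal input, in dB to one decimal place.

37.9 dB

SNR ≈ 6.02·N + 1.76 dB = 6.02·6 + 1.76 = 37.88 dB.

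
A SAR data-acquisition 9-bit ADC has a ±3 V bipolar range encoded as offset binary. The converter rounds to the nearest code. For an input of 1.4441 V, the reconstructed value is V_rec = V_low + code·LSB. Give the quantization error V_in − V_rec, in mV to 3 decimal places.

2.694 mV

LSB = 6/2^9 = 11.719 mV.
(V_in − V_low)/LSB = (1.4441 − (−3))/0.0117188 = 379.2299 → code 379 (round).
Code 379 maps back to (−3) + 379×0.0117188 V = 1.4414062 V.
Error = 1.4441 − 1.4414062 = 0.00269375 V = 2.694 mV.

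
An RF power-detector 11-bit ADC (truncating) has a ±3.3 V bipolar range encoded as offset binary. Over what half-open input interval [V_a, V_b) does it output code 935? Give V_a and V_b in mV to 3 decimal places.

LSB = 6.6/2^11 = 3.223 mV.
V_a = V_low + 935·LSB = -0.286816 V; V_b = V_low + 936·LSB = -0.283594 V.

[-286.816 mV, -283.594 mV)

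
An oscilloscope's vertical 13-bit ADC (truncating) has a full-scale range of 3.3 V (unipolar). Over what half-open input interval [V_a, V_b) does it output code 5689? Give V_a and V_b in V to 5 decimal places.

LSB = 3.3/2^13 = 402.83 µV.
V_a = V_low + 5689·LSB = 2.29171 V; V_b = V_low + 5690·LSB = 2.29211 V.

[2.29171 V, 2.29211 V)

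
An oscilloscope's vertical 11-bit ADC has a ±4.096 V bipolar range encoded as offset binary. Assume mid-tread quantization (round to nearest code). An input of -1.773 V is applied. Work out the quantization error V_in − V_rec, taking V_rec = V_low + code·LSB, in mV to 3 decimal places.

LSB = 8.192/2^11 = 4.000 mV.
(V_in − V_low)/LSB = (-1.773 − (−4.096))/0.004 = 580.7500 → code 581 (round).
Reconstructed: -1.772 V.
V_in − V_rec = -0.001 V = -1.000 mV.

-1.000 mV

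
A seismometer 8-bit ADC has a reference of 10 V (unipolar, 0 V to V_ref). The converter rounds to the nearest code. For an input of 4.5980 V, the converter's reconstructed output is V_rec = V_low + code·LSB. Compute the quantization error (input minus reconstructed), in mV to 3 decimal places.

One LSB is 10 V / 256 = 39.062 mV.
Scaled input = 117.7088 LSBs, so code = 118.
Reconstructed: 4.609375 V.
Difference: -0.011375 V → -11.375 mV.

-11.375 mV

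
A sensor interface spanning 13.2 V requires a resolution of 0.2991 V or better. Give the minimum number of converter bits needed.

6 bits

Number of steps required ≥ 13.2 V / 0.2991 V = 44.13.
Need 2^N ≥ 44.13; 2^5 = 32, 2^6 = 64.
Minimum N = 6.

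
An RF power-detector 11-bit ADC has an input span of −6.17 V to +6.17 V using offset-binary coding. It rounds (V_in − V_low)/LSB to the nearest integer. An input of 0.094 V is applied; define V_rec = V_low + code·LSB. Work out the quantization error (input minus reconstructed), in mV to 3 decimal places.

Step size: 12.34 V ÷ 2^11 = 6.025 mV.
(0.094 − (−6.17))/0.00602539 = 1039.6006; round gives code 1040.
Reconstructed: 0.09640625 V.
Difference: -0.00240625 V → -2.406 mV.

-2.406 mV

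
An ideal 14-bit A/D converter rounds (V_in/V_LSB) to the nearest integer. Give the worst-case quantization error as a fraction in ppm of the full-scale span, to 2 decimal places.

30.52 ppm

Rounding → worst-case error = ½ LSB = V_FS/2^15, so 1e+06/32768 = 30.5176 ppm of full scale.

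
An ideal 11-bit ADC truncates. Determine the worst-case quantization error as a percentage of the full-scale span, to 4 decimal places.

Truncating → worst-case error = 1 LSB = V_FS/2^11, so 100/2048 = 0.0488281 % of full scale.

0.0488 %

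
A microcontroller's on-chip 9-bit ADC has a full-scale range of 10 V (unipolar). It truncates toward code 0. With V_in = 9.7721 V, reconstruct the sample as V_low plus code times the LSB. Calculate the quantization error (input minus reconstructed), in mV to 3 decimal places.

6.475 mV

LSB = 10/2^9 = 19.531 mV.
(V_in − V_low)/LSB = (9.7721 − 0)/0.0195312 = 500.3315 → code 500 (floor).
Code 500 maps back to 0 + 500×0.0195312 V = 9.765625 V.
V_in − V_rec = 0.006475 V = 6.475 mV.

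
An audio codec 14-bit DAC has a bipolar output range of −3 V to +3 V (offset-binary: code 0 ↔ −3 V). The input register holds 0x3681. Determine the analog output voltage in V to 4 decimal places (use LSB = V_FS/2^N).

2.1097 V

LSB = 6 V / 2^14 = 366.21 µV.
Code 0x3681 = 13953 decimal.
V_out = (−3) + 13953 × 0.000366211 V = 2.10974 V.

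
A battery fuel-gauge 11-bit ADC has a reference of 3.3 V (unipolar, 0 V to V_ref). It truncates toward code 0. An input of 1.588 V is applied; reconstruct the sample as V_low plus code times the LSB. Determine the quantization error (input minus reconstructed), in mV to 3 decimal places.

One LSB is 3.3 V / 2048 = 1.611 mV.
(V_in − V_low)/LSB = (1.588 − 0)/0.00161133 = 985.5224 → code 985 (floor).
Reconstructed: 1.5871582 V.
Difference: 0.000841797 V → 0.842 mV.

0.842 mV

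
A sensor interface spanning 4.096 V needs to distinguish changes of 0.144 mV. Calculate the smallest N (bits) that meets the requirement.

15 bits

Number of steps required ≥ 4.096 V / 0.144 mV = 28444.44.
Need 2^N ≥ 28444.44; 2^14 = 16384, 2^15 = 32768.
Minimum N = 15.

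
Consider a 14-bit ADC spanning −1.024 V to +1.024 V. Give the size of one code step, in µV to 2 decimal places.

Full-scale span = 2.048 V.
LSB = 2.048 / 2^14 = 2.048 / 16384 = 0.000125 V = 125.00 µV.

125.00 µV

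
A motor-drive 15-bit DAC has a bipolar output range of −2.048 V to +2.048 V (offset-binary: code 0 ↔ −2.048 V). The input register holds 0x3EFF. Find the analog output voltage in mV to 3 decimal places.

-32.125 mV

LSB = 4.096 V / 2^15 = 125.00 µV.
Code 0x3EFF = 16127 decimal.
V_out = (−2.048) + 16127 × 0.000125 V = -0.032125 V.
= -32.125 mV.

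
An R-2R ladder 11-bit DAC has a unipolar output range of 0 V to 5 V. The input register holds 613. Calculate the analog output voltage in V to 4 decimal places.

1.4966 V

LSB = 5 V / 2^11 = 2.441 mV.
V_out = 0 + 613 × 0.00244141 V = 1.49658 V.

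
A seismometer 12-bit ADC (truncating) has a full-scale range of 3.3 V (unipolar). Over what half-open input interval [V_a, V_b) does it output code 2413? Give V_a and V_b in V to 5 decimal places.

LSB = 3.3/2^12 = 0.806 mV.
V_a = V_low + 2413·LSB = 1.94407 V; V_b = V_low + 2414·LSB = 1.94487 V.

[1.94407 V, 1.94487 V)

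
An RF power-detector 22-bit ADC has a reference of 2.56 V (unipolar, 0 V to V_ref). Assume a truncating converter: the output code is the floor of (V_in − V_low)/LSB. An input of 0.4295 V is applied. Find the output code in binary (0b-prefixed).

code 0b10101011110011001100 (decimal 703692)

Full-scale span = 2.56 V; LSB = 2.56/2^22 = 0.61 µV.
Input sits at 703692.800 steps above V_low.
Floor → code 703692.
In binary (0b-prefixed): 0b10101011110011001100.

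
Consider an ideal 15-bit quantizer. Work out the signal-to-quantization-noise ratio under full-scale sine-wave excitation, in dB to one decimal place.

92.1 dB

SNR ≈ 6.02·N + 1.76 dB = 6.02·15 + 1.76 = 92.06 dB.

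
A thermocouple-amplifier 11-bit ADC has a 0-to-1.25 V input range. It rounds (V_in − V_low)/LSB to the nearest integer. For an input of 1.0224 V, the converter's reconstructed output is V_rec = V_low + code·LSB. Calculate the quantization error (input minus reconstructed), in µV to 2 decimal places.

61.13 µV

Step size: 1.25 V ÷ 2^11 = 0.610 mV.
(V_in − V_low)/LSB = (1.0224 − 0)/0.000610352 = 1675.1002 → code 1675 (round).
Reconstructed: 1.0223389 V.
Error = 1.0224 − 1.0223389 = 6.11328e-05 V = 61.13 µV.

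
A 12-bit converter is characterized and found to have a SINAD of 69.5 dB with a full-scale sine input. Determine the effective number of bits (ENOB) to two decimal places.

ENOB = (SINAD − 1.76) / 6.02 = (69.5 − 1.76)/6.02 = 11.252.

11.25 bits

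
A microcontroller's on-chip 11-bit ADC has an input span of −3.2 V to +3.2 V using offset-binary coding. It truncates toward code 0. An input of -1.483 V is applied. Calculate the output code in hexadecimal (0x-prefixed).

code 0x225 (decimal 549)

Full-scale span = 6.4 V; LSB = 6.4/2^11 = 3.125 mV.
Input sits at 549.440 steps above V_low.
So the output code is 549.
In hexadecimal (0x-prefixed): 0x225.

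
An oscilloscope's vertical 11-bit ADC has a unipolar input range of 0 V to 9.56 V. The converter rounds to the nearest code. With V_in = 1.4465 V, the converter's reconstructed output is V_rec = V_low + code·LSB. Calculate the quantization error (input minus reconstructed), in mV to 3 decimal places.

-0.570 mV

One LSB is 9.56 V / 2048 = 4.668 mV.
(1.4465 − 0)/0.00466797 = 309.8778; round gives code 310.
Reconstructed: 1.4470703 V.
Difference: -0.000570312 V → -0.570 mV.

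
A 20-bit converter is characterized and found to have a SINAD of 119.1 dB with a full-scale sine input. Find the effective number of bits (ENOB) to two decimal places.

19.49 bits

ENOB = (SINAD − 1.76) / 6.02 = (119.1 − 1.76)/6.02 = 19.492.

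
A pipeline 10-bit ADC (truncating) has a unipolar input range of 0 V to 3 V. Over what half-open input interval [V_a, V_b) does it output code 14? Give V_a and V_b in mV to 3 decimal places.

[41.016 mV, 43.945 mV)

LSB = 3/2^10 = 2.930 mV.
V_a = V_low + 14·LSB = 0.0410156 V; V_b = V_low + 15·LSB = 0.0439453 V.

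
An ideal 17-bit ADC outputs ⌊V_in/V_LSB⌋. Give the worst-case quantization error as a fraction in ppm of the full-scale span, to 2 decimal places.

7.63 ppm

Truncating → worst-case error = 1 LSB = V_FS/2^17, so 1e+06/131072 = 7.62939 ppm of full scale.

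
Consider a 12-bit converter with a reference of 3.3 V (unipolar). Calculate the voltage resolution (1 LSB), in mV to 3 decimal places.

Full-scale span = 3.3 V.
LSB = 3.3 / 2^12 = 3.3 / 4096 = 0.000805664 V = 0.806 mV.

0.806 mV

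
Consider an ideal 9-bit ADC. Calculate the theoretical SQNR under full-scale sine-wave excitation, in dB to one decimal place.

55.9 dB

SNR ≈ 6.02·N + 1.76 dB = 6.02·9 + 1.76 = 55.94 dB.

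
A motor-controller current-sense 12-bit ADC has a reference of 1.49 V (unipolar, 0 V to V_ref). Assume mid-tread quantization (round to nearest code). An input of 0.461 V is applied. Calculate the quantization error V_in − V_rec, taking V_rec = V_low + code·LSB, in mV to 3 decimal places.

LSB = 1.49/2^12 = 363.77 µV.
Scaled input = 1267.2859 LSBs, so code = 1267.
Reconstructed: 0.460896 V.
V_in − V_rec = 0.000104004 V = 0.104 mV.

0.104 mV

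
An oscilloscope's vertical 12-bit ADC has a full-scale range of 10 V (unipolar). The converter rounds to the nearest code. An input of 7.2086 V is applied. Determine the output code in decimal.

code 2953

LSB = 10 V / 4096 = 2.441 mV.
Input sits at 2952.643 steps above V_low.
round(2952.643) = 2953.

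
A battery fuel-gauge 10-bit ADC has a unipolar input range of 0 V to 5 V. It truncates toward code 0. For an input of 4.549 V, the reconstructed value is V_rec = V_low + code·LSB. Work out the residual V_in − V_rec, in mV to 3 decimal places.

3.102 mV

One LSB is 5 V / 1024 = 4.883 mV.
(4.549 − 0)/0.00488281 = 931.6352; ⌊·⌋ gives code 931.
Code 931 maps back to 0 + 931×0.00488281 V = 4.5458984 V.
Difference: 0.00310156 V → 3.102 mV.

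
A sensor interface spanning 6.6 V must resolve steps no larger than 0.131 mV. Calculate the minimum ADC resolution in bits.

Number of steps required ≥ 6.6 V / 0.131 mV = 50381.68.
Need 2^N ≥ 50381.68; 2^15 = 32768, 2^16 = 65536.
Minimum N = 16.

16 bits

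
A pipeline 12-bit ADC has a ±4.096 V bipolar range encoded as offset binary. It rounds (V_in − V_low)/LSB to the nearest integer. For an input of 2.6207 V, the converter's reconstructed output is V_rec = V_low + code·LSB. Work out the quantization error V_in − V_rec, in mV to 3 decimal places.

One LSB is 8.192 V / 4096 = 2.000 mV.
(2.6207 − (−4.096))/0.002 = 3358.3500; round gives code 3358.
V_rec = (−4.096) + 3358·0.002 = 2.62 V.
Error = 2.6207 − 2.62 = 0.0007 V = 0.700 mV.

0.700 mV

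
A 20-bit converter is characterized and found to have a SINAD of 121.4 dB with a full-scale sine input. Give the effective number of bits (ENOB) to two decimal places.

19.87 bits

ENOB = (SINAD − 1.76) / 6.02 = (121.4 − 1.76)/6.02 = 19.874.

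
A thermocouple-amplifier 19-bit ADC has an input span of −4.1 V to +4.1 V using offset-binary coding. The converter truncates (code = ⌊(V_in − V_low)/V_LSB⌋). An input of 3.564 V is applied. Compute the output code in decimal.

Full-scale span = 8.2 V; LSB = 8.2/2^19 = 15.64 µV.
(V_in − V_low)/LSB = (3.564 − (−4.1)) / 1.56403e-05 = 490017.467.
⌊·⌋(490017.467) = 490017.

code 490017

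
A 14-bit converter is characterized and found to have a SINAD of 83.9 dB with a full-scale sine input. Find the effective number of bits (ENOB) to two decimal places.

13.64 bits

ENOB = (SINAD − 1.76) / 6.02 = (83.9 − 1.76)/6.02 = 13.645.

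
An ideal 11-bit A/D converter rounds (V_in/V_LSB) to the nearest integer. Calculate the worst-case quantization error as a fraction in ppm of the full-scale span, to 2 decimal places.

Rounding → worst-case error = ½ LSB = V_FS/2^12, so 1e+06/4096 = 244.141 ppm of full scale.

244.14 ppm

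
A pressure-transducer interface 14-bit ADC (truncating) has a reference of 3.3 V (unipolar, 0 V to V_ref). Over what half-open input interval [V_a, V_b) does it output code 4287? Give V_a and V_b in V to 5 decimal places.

[0.86347 V, 0.86367 V)

LSB = 3.3/2^14 = 201.42 µV.
V_a = V_low + 4287·LSB = 0.86347 V; V_b = V_low + 4288·LSB = 0.863672 V.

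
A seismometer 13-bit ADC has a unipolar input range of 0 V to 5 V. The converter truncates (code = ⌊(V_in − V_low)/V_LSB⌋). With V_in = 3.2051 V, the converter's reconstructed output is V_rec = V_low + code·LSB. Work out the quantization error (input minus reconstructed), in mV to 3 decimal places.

0.144 mV

Step size: 5 V ÷ 2^13 = 0.610 mV.
Scaled input = 5251.2358 LSBs, so code = 5251.
V_rec = 0 + 5251·0.000610352 = 3.2049561 V.
Difference: 0.000143945 V → 0.144 mV.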